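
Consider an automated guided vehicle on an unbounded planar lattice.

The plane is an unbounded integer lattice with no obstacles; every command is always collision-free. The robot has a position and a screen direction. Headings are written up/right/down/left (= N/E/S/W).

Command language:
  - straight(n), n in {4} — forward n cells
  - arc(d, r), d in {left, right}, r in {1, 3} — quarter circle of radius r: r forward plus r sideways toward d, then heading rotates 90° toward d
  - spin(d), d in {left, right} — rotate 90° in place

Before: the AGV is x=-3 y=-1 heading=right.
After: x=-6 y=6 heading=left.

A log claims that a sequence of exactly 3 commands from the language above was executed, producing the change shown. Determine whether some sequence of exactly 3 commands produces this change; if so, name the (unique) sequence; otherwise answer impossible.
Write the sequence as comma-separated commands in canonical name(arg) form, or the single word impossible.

spin(left), straight(4), arc(left, 3)

key: cell and facing (now W) both changed — the 3 commands mix motion and turning
t0: x=-3 y=-1 heading=right
step 1 (spin(left)): x=-3 y=-1 heading=up
step 2 (straight(4)): x=-3 y=3 heading=up
step 3 (arc(left, 3)): x=-6 y=6 heading=left
no rival 3-sequence matches.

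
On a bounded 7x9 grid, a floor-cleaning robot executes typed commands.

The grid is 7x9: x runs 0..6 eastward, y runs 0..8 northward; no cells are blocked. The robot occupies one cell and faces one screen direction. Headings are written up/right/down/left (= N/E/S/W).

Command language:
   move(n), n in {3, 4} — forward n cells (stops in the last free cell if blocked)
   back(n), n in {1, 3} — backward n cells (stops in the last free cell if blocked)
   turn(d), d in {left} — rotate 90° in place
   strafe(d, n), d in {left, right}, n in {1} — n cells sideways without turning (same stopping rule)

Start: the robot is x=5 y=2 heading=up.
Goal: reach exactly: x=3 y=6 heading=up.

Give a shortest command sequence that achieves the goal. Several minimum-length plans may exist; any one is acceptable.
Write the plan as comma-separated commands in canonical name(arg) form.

strafe(left, 1), strafe(left, 1), move(4)

start: x=5 y=2 heading=up
t=1 strafe(left, 1) ⇒ x=4 y=2 heading=up
t=2 strafe(left, 1) ⇒ x=3 y=2 heading=up
t=3 move(4) ⇒ x=3 y=6 heading=up
nothing shorter than 3 reaches the goal.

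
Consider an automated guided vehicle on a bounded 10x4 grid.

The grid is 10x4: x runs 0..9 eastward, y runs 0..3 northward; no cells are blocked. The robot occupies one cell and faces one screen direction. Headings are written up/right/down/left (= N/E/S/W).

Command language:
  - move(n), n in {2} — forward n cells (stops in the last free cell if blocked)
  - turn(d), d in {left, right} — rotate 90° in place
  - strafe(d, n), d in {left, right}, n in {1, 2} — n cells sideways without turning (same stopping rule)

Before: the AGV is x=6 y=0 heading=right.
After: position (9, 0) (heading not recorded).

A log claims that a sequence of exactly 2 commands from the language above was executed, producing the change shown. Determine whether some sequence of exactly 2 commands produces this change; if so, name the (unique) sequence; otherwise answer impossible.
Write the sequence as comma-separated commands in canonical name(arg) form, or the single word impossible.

move(2), move(2)

key: the second move(2) runs into the grid edge before its full distance
initial: x=6 y=0 heading=right
step 1 (move(2)): x=8 y=0 heading=right
step 2 (move(2)): x=9 y=0 heading=right
all 49 alternatives checked — unique.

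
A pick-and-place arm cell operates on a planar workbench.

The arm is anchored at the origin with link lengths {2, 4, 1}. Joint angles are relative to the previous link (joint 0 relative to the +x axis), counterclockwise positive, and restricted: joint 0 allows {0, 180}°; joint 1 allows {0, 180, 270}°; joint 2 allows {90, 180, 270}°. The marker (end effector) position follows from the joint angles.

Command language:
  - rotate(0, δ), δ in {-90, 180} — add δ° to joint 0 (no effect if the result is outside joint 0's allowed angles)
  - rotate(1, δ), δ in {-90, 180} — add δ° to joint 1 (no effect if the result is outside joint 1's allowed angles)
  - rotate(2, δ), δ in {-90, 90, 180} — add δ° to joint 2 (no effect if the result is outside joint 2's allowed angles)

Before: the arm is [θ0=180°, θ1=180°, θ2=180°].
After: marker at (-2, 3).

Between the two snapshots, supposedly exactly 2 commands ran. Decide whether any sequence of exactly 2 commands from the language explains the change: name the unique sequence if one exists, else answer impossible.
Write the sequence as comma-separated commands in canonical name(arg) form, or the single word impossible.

rotate(1, 180), rotate(1, -90)

key: running rotate(1, -90) before rotate(1, 180) would end elsewhere — order is forced
begin: [θ0=180°, θ1=180°, θ2=180°]
t=1 rotate(1, 180) ⇒ [θ0=180°, θ1=0°, θ2=180°]
t=2 rotate(1, -90) ⇒ [θ0=180°, θ1=270°, θ2=180°]
uniquely the one of 49 2-step routes that fits.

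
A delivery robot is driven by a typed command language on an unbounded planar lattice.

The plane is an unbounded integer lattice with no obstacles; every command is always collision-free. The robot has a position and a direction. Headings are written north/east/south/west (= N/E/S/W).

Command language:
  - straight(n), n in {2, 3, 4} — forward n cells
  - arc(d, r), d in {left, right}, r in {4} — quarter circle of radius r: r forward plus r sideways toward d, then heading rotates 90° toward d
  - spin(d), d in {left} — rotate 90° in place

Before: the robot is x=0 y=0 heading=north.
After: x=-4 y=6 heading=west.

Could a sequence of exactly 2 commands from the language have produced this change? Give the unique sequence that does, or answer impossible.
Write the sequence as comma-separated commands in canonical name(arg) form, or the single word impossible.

straight(2), arc(left, 4)

key: cell and facing (now W) both changed — the 2 commands mix motion and turning
t0: x=0 y=0 heading=north
[1] after straight(2): x=0 y=2 heading=north
[2] after arc(left, 4): x=-4 y=6 heading=west
uniquely the one of 36 2-step routes that fits.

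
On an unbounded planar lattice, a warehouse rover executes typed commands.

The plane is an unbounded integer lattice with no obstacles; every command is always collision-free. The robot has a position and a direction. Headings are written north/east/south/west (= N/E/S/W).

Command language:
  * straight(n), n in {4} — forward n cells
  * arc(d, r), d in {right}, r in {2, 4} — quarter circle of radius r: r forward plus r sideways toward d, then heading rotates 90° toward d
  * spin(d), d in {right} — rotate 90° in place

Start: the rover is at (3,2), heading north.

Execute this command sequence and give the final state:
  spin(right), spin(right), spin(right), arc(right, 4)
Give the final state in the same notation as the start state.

initial: at (3,2), heading north
t=1 spin(right) ⇒ at (3,2), heading east
t=2 spin(right) ⇒ at (3,2), heading south
t=3 spin(right) ⇒ at (3,2), heading west
t=4 arc(right, 4) ⇒ at (-1,6), heading north

at (-1,6), heading north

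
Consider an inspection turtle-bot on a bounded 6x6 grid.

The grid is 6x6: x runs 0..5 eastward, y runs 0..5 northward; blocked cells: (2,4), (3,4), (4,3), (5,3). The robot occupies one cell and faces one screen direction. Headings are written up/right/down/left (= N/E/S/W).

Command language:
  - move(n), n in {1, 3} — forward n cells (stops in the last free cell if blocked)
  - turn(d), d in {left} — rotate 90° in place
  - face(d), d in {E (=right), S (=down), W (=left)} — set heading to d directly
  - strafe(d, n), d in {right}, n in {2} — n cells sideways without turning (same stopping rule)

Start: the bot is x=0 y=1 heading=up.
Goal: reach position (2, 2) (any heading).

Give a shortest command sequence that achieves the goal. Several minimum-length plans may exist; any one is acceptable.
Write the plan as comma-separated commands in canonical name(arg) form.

strafe(right, 2), move(1)

t0: x=0 y=1 heading=up
[1] after strafe(right, 2): x=2 y=1 heading=up
[2] after move(1): x=2 y=2 heading=up
nothing shorter than 2 reaches the goal.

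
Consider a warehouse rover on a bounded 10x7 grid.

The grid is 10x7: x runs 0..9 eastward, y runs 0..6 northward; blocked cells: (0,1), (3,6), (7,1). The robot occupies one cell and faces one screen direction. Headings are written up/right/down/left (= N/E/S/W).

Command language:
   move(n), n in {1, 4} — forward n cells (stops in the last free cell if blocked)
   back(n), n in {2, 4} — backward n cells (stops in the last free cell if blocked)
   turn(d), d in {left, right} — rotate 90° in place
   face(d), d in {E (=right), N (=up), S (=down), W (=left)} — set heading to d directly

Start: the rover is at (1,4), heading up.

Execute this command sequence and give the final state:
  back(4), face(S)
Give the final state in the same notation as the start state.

at (1,0), heading down

start: at (1,4), heading up
step 1 (back(4)): at (1,0), heading up
step 2 (face(S)): at (1,0), heading down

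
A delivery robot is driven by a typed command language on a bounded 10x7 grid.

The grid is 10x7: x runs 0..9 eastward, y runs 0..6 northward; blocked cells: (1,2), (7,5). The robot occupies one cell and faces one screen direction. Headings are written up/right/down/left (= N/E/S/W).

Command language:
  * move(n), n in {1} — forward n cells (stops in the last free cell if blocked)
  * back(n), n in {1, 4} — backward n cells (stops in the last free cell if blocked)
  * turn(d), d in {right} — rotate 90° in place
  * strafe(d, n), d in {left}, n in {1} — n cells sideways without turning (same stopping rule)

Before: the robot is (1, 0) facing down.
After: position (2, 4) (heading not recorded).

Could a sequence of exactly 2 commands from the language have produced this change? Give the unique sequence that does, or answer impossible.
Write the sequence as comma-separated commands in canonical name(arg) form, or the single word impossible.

key: order matters: swapping strafe(left, 1) and back(4) lands elsewhere
t0: (1, 0) facing down
[1] after strafe(left, 1): (2, 0) facing down
[2] after back(4): (2, 4) facing down
no other 2-command option fits: unique.

strafe(left, 1), back(4)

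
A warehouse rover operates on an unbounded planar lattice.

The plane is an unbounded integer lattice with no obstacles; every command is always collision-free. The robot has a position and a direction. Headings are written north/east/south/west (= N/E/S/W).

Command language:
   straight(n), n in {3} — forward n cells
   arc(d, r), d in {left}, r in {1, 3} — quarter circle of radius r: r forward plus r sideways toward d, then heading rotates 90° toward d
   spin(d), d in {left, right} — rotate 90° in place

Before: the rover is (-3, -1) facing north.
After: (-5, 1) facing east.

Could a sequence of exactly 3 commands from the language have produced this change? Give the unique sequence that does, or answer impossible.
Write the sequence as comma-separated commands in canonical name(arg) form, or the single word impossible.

key: order matters: swapping arc(left, 3) and arc(left, 1) lands elsewhere
t0: (-3, -1) facing north
t=1 arc(left, 3) ⇒ (-6, 2) facing west
t=2 spin(left) ⇒ (-6, 2) facing south
t=3 arc(left, 1) ⇒ (-5, 1) facing east
all 125 alternatives checked — unique.

arc(left, 3), spin(left), arc(left, 1)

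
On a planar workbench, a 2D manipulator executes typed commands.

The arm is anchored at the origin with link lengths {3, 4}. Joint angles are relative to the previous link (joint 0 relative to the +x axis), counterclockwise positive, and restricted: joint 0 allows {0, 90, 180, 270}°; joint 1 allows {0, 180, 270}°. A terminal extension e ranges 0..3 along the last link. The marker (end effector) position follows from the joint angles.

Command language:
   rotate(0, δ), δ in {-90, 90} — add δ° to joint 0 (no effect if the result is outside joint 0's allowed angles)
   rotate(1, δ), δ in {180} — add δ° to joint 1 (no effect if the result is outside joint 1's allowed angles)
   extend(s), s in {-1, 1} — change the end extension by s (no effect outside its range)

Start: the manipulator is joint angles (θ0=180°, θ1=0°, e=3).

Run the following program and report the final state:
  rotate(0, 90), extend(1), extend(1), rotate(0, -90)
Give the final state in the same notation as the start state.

joint angles (θ0=180°, θ1=0°, e=3)

initial: joint angles (θ0=180°, θ1=0°, e=3)
t=1 rotate(0, 90) ⇒ joint angles (θ0=270°, θ1=0°, e=3)
t=2 extend(1) ⇒ joint angles (θ0=270°, θ1=0°, e=3)
t=3 extend(1) ⇒ joint angles (θ0=270°, θ1=0°, e=3)
t=4 rotate(0, -90) ⇒ joint angles (θ0=180°, θ1=0°, e=3)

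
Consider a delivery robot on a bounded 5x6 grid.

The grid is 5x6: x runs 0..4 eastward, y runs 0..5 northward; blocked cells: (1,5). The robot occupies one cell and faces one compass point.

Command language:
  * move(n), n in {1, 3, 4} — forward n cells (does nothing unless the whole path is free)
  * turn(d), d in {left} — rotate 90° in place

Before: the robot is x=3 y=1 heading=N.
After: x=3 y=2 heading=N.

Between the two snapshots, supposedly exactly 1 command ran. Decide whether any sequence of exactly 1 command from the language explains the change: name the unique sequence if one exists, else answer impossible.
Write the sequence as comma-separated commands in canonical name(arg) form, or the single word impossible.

move(1)

key: heading stays N — the single command does not turn
initial: x=3 y=1 heading=N
t=1 move(1) ⇒ x=3 y=2 heading=N
uniquely the one of 4 1-step routes that fits.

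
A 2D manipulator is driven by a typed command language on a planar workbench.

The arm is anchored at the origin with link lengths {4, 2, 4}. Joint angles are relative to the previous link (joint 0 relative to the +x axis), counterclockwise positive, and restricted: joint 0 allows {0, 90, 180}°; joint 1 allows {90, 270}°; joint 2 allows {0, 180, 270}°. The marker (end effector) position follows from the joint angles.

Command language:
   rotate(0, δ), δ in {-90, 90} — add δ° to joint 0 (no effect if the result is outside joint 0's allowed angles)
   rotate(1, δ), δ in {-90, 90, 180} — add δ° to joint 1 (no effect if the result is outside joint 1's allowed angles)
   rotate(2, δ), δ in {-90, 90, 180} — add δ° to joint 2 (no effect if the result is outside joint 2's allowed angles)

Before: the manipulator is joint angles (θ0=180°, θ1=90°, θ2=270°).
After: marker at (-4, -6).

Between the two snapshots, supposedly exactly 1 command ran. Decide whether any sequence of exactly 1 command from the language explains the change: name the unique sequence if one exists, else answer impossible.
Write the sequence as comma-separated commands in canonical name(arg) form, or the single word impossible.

t0: joint angles (θ0=180°, θ1=90°, θ2=270°)
[1] after rotate(2, 90): joint angles (θ0=180°, θ1=90°, θ2=0°)
no rival 1-sequence matches.

rotate(2, 90)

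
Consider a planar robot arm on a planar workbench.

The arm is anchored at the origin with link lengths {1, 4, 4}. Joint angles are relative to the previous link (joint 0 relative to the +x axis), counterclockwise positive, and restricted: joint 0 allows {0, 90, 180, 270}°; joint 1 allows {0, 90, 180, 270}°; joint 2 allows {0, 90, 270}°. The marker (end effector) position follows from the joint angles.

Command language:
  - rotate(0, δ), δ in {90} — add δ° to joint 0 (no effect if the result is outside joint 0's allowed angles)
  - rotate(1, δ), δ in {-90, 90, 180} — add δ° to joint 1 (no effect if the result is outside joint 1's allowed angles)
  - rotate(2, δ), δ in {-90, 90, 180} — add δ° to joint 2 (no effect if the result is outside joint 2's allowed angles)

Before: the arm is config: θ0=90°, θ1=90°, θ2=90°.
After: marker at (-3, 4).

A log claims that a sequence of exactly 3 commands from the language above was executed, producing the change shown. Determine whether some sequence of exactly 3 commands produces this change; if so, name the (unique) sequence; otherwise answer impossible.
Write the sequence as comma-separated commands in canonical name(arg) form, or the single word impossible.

rotate(0, 90), rotate(0, 90), rotate(0, 90)

initial: config: θ0=90°, θ1=90°, θ2=90°
step 1 (rotate(0, 90)): config: θ0=180°, θ1=90°, θ2=90°
step 2 (rotate(0, 90)): config: θ0=270°, θ1=90°, θ2=90°
step 3 (rotate(0, 90)): config: θ0=0°, θ1=90°, θ2=90°
all 343 alternatives checked — unique.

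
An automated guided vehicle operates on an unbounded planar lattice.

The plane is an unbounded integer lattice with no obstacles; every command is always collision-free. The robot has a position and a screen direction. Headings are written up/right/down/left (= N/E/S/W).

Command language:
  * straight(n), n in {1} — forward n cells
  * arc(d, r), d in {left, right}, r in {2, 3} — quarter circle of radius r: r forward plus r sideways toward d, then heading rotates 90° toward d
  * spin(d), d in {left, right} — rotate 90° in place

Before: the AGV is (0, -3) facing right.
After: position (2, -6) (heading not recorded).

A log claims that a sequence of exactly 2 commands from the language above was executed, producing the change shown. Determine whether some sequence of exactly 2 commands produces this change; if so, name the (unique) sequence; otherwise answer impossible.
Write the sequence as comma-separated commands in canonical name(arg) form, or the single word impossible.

key: running straight(1) before arc(right, 2) would end elsewhere — order is forced
from: (0, -3) facing right
step 1 (arc(right, 2)): (2, -5) facing down
step 2 (straight(1)): (2, -6) facing down
all 49 alternatives checked — unique.

arc(right, 2), straight(1)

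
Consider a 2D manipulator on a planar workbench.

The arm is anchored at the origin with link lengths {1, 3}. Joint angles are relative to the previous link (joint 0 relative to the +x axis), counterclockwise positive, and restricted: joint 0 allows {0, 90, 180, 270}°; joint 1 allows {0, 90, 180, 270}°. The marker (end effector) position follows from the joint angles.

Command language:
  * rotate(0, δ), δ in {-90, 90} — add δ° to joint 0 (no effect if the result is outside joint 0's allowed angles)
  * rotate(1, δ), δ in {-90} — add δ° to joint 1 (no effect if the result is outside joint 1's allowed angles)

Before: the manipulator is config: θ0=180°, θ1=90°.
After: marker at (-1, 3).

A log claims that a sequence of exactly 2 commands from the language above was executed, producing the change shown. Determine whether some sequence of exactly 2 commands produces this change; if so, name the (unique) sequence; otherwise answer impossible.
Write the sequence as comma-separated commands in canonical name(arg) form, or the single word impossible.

t0: config: θ0=180°, θ1=90°
t=1 rotate(1, -90) ⇒ config: θ0=180°, θ1=0°
t=2 rotate(1, -90) ⇒ config: θ0=180°, θ1=270°
uniquely the one of 9 2-step routes that fits.

rotate(1, -90), rotate(1, -90)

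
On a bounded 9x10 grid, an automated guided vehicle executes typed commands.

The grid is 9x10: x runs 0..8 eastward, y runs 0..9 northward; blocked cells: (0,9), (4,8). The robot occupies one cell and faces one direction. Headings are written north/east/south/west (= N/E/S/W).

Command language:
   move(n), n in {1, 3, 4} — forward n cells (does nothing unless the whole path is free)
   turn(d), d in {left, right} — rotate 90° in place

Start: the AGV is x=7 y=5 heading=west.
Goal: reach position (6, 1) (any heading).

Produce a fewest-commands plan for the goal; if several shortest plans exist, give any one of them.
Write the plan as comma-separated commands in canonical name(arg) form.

move(1), turn(left), move(4)

initial: x=7 y=5 heading=west
t=1 move(1) ⇒ x=6 y=5 heading=west
t=2 turn(left) ⇒ x=6 y=5 heading=south
t=3 move(4) ⇒ x=6 y=1 heading=south
no 2-step plan works, so 3 is optimal.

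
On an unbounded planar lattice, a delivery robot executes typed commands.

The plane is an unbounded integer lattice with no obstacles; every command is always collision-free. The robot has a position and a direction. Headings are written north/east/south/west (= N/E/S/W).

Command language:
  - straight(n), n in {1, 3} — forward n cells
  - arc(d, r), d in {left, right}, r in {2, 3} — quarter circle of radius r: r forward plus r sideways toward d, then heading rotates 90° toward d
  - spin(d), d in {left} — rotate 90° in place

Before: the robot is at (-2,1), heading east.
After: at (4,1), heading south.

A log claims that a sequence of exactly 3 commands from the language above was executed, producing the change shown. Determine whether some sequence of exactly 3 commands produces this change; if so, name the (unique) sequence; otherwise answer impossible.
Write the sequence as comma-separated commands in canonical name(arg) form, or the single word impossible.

spin(left), arc(right, 3), arc(right, 3)

key: position moved to (4,1) AND the heading swung to S — translation plus rotation needed
from: at (-2,1), heading east
t=1 spin(left) ⇒ at (-2,1), heading north
t=2 arc(right, 3) ⇒ at (1,4), heading east
t=3 arc(right, 3) ⇒ at (4,1), heading south
all 343 alternatives checked — unique.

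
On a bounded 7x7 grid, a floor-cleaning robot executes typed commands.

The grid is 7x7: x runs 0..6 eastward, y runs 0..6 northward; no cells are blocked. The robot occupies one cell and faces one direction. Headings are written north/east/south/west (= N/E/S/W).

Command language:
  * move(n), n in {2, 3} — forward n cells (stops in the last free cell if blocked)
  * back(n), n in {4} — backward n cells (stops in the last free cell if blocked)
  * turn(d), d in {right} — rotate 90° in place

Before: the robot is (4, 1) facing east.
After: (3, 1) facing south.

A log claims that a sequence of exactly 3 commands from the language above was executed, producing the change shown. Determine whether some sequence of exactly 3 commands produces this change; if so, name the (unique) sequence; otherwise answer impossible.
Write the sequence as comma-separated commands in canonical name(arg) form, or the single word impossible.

back(4), move(3), turn(right)

key: running turn(right) before back(4) would end elsewhere — order is forced
t0: (4, 1) facing east
step 1 (back(4)): (0, 1) facing east
step 2 (move(3)): (3, 1) facing east
step 3 (turn(right)): (3, 1) facing south
uniquely the one of 64 3-step routes that fits.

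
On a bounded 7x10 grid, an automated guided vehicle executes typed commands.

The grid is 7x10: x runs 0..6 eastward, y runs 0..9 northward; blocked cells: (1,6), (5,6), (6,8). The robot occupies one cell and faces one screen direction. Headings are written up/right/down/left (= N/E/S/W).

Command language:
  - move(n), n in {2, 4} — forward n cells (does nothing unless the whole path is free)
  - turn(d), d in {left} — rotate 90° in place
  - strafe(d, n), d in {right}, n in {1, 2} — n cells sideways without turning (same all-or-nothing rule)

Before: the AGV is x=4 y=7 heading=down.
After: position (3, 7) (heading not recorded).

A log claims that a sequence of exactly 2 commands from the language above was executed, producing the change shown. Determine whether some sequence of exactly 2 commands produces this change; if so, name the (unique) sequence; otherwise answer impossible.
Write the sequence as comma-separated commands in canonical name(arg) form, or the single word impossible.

key: order matters: swapping strafe(right, 1) and turn(left) lands elsewhere
initial: x=4 y=7 heading=down
step 1 (strafe(right, 1)): x=3 y=7 heading=down
step 2 (turn(left)): x=3 y=7 heading=right
no rival 2-sequence matches.

strafe(right, 1), turn(left)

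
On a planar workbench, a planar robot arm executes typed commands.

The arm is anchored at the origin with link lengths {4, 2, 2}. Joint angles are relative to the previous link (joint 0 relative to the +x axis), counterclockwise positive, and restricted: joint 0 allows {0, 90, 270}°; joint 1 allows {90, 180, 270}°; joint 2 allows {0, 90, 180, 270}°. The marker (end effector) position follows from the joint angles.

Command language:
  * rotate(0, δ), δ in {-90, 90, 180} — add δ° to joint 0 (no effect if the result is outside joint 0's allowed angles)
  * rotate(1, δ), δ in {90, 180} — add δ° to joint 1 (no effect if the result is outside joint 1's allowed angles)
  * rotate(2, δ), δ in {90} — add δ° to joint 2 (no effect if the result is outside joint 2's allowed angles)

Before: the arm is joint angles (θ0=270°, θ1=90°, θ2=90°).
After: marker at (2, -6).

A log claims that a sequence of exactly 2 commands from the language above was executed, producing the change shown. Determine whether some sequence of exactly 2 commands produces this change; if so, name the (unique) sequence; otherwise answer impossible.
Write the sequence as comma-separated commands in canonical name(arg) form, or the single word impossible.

start: joint angles (θ0=270°, θ1=90°, θ2=90°)
t=1 rotate(2, 90) ⇒ joint angles (θ0=270°, θ1=90°, θ2=180°)
t=2 rotate(2, 90) ⇒ joint angles (θ0=270°, θ1=90°, θ2=270°)
no other 2-command option fits: unique.

rotate(2, 90), rotate(2, 90)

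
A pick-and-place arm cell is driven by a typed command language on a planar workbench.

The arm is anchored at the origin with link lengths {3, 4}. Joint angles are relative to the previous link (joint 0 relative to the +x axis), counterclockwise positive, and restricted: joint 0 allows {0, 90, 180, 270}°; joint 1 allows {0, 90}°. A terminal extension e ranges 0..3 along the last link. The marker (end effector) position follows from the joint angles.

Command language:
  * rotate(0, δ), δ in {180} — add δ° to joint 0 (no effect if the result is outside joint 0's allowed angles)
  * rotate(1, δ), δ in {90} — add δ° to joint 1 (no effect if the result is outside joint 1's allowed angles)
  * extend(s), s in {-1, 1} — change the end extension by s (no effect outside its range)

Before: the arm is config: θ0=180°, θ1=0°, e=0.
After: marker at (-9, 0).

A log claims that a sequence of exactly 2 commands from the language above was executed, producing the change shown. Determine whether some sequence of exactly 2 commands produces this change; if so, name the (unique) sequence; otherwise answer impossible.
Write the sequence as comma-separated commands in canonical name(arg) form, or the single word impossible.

start: config: θ0=180°, θ1=0°, e=0
1. extend(1) → config: θ0=180°, θ1=0°, e=1
2. extend(1) → config: θ0=180°, θ1=0°, e=2
all 16 alternatives checked — unique.

extend(1), extend(1)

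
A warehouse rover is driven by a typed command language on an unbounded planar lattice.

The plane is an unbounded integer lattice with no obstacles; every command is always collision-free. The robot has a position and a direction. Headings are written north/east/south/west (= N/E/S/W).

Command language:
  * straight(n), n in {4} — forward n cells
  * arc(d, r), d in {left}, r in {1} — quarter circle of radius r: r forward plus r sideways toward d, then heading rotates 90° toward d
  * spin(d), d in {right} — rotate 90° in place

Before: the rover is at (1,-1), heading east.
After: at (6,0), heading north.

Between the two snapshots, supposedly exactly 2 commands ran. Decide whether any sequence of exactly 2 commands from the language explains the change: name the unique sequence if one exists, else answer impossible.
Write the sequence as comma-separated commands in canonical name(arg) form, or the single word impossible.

key: order matters: swapping straight(4) and arc(left, 1) lands elsewhere
begin: at (1,-1), heading east
1. straight(4) → at (5,-1), heading east
2. arc(left, 1) → at (6,0), heading north
all 9 alternatives checked — unique.

straight(4), arc(left, 1)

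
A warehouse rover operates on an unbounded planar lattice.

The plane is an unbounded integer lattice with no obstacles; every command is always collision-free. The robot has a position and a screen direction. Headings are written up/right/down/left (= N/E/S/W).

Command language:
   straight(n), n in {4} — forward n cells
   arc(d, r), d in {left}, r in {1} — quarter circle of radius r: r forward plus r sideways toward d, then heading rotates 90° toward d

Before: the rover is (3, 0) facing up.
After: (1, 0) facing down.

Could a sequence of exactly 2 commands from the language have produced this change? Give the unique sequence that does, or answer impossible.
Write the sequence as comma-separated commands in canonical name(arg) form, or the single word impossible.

key: cell and facing (now S) both changed — the 2 commands mix motion and turning
from: (3, 0) facing up
[1] after arc(left, 1): (2, 1) facing left
[2] after arc(left, 1): (1, 0) facing down
no rival 2-sequence matches.

arc(left, 1), arc(left, 1)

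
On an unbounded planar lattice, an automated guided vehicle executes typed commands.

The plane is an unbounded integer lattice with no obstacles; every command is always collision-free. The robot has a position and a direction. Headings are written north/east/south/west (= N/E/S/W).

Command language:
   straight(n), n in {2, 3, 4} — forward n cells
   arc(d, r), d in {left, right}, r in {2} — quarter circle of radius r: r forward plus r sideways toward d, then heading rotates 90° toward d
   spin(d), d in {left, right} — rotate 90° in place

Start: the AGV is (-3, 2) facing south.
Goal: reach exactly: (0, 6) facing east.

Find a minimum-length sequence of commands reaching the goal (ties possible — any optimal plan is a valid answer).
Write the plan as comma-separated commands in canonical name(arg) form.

spin(right), arc(right, 2), arc(right, 2), straight(3)

t0: (-3, 2) facing south
step 1 (spin(right)): (-3, 2) facing west
step 2 (arc(right, 2)): (-5, 4) facing north
step 3 (arc(right, 2)): (-3, 6) facing east
step 4 (straight(3)): (0, 6) facing east
minimal: 4 command(s), checked below 4.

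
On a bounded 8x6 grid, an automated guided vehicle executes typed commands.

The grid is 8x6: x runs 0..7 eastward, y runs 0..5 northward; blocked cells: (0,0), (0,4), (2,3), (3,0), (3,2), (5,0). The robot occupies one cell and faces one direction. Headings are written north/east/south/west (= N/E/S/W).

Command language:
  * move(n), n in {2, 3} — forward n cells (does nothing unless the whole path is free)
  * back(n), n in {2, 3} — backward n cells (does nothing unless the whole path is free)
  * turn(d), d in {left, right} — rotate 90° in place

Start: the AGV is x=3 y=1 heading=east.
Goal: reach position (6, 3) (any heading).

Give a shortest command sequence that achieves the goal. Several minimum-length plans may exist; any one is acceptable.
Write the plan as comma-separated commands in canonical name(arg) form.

t0: x=3 y=1 heading=east
1. move(3) → x=6 y=1 heading=east
2. turn(right) → x=6 y=1 heading=south
3. back(2) → x=6 y=3 heading=south
no 2-step plan works, so 3 is optimal.

move(3), turn(right), back(2)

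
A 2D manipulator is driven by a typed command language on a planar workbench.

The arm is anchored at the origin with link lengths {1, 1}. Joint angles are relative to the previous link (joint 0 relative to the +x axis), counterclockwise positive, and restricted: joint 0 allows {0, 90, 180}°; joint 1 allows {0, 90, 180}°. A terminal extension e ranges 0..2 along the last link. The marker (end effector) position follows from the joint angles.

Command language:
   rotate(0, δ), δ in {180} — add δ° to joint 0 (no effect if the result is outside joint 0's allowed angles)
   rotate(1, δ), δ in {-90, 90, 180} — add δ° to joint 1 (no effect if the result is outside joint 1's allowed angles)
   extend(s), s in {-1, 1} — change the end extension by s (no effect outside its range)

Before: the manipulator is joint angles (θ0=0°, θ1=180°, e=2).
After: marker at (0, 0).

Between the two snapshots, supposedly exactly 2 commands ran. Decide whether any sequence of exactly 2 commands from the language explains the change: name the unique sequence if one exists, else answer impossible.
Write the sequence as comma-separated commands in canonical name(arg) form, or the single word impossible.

t0: joint angles (θ0=0°, θ1=180°, e=2)
t=1 extend(-1) ⇒ joint angles (θ0=0°, θ1=180°, e=1)
t=2 extend(-1) ⇒ joint angles (θ0=0°, θ1=180°, e=0)
all 36 alternatives checked — unique.

extend(-1), extend(-1)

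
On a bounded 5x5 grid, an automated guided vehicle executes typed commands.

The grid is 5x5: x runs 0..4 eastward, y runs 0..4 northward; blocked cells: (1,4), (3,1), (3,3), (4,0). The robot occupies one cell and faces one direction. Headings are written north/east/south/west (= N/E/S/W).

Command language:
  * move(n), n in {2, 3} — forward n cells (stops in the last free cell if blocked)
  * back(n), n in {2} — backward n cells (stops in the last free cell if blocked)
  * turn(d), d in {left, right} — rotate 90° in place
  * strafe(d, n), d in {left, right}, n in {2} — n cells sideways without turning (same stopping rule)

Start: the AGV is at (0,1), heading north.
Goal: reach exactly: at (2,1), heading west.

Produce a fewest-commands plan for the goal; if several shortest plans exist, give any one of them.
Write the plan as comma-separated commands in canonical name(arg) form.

turn(left), back(2)

begin: at (0,1), heading north
[1] after turn(left): at (0,1), heading west
[2] after back(2): at (2,1), heading west
nothing shorter than 2 reaches the goal.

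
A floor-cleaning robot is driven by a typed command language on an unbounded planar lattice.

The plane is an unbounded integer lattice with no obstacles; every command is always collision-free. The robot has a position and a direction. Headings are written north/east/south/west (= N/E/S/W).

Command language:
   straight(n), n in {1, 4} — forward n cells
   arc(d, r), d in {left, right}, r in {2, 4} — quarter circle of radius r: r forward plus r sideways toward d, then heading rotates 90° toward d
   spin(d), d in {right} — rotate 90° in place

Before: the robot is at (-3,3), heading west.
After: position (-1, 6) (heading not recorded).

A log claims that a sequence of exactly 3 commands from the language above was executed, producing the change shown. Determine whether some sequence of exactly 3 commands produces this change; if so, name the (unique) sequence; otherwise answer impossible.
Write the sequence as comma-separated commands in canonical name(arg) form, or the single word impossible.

spin(right), straight(1), arc(right, 2)

key: order matters: swapping spin(right) and arc(right, 2) lands elsewhere
begin: at (-3,3), heading west
t=1 spin(right) ⇒ at (-3,3), heading north
t=2 straight(1) ⇒ at (-3,4), heading north
t=3 arc(right, 2) ⇒ at (-1,6), heading east
all 343 alternatives checked — unique.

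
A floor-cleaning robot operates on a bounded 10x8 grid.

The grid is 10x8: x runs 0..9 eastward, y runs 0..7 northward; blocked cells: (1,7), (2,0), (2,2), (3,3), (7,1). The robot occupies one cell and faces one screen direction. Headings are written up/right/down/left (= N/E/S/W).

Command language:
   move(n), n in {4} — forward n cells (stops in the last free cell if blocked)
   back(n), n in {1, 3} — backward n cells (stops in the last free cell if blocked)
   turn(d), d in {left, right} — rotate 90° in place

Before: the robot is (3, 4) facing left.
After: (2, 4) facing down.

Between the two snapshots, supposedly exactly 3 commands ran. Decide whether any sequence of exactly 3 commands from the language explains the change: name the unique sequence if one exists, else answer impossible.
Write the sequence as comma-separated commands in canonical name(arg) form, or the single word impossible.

key: position moved to (2,4) AND the heading swung to S — translation plus rotation needed
t0: (3, 4) facing left
step 1 (back(3)): (6, 4) facing left
step 2 (move(4)): (2, 4) facing left
step 3 (turn(left)): (2, 4) facing down
all 125 alternatives checked — unique.

back(3), move(4), turn(left)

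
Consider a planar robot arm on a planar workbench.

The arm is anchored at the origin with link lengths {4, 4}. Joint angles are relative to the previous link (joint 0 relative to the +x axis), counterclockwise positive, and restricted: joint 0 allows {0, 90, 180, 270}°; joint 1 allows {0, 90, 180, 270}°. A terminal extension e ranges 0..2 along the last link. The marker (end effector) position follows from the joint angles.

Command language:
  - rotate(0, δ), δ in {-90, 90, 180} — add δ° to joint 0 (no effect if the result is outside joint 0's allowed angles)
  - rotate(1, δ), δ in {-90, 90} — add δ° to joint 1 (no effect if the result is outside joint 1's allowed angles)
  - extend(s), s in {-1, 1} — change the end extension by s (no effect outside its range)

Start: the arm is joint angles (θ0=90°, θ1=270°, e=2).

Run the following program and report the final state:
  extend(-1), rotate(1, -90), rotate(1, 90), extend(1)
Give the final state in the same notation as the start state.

t0: joint angles (θ0=90°, θ1=270°, e=2)
step 1 (extend(-1)): joint angles (θ0=90°, θ1=270°, e=1)
step 2 (rotate(1, -90)): joint angles (θ0=90°, θ1=180°, e=1)
step 3 (rotate(1, 90)): joint angles (θ0=90°, θ1=270°, e=1)
step 4 (extend(1)): joint angles (θ0=90°, θ1=270°, e=2)

joint angles (θ0=90°, θ1=270°, e=2)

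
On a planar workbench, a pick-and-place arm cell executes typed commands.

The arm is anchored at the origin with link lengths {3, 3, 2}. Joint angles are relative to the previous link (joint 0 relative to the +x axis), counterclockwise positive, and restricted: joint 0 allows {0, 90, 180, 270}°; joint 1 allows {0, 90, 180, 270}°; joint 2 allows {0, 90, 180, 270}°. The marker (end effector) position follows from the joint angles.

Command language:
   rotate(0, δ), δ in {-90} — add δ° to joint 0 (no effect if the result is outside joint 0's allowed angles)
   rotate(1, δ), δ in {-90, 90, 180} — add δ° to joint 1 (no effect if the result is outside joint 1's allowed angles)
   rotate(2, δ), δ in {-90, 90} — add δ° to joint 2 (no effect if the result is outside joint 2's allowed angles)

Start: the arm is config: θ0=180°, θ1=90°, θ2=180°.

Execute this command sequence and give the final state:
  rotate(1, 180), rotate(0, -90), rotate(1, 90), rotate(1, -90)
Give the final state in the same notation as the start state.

config: θ0=90°, θ1=270°, θ2=180°

initial: config: θ0=180°, θ1=90°, θ2=180°
1. rotate(1, 180) → config: θ0=180°, θ1=270°, θ2=180°
2. rotate(0, -90) → config: θ0=90°, θ1=270°, θ2=180°
3. rotate(1, 90) → config: θ0=90°, θ1=0°, θ2=180°
4. rotate(1, -90) → config: θ0=90°, θ1=270°, θ2=180°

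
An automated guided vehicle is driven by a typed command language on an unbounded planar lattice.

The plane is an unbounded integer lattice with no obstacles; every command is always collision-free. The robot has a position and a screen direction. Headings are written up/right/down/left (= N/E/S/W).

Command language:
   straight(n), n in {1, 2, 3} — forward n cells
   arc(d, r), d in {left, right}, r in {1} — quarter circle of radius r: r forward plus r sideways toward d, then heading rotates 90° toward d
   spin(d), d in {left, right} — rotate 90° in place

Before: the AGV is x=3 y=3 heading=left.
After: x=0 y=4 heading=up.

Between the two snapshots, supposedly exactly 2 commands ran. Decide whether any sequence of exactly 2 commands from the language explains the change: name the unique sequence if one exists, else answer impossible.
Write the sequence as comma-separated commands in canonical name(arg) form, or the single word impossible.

straight(2), arc(right, 1)

key: order matters: swapping straight(2) and arc(right, 1) lands elsewhere
begin: x=3 y=3 heading=left
1. straight(2) → x=1 y=3 heading=left
2. arc(right, 1) → x=0 y=4 heading=up
no rival 2-sequence matches.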